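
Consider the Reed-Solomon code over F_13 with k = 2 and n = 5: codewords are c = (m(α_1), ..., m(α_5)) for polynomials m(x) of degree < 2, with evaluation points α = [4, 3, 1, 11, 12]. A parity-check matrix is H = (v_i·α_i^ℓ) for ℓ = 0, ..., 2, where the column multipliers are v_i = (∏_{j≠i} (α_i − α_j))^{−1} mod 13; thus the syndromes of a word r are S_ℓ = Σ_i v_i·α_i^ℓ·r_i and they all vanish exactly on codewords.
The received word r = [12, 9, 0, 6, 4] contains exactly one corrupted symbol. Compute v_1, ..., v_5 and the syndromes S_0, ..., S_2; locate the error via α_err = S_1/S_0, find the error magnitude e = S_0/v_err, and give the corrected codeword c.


S = (8, 6, 11), error at position 1, error magnitude e = 5, c = [7, 9, 0, 6, 4].

Step 1: column multipliers v_i = (∏_{j≠i}(α_i − α_j))^{−1} mod 13.
  i = 1 (α = 4): (4−3)(4−1)(4−11)(4−12) = 1·3·(−7)·(−8) = 168 ≡ 12, so v_1 = 12^{−1} = 12 (mod 13).
  i = 2 (α = 3): (3−4)(3−1)(3−11)(3−12) = (−1)·2·(−8)·(−9) = −144 ≡ 12, so v_2 = 12^{−1} = 12 (mod 13).
  i = 3 (α = 1): (1−4)(1−3)(1−11)(1−12) = (−3)·(−2)·(−10)·(−11) = 660 ≡ 10, so v_3 = 10^{−1} = 4 (mod 13).
  i = 4 (α = 11): (11−4)(11−3)(11−1)(11−12) = 7·8·10·(−1) = −560 ≡ 12, so v_4 = 12^{−1} = 12 (mod 13).
  i = 5 (α = 12): (12−4)(12−3)(12−1)(12−11) = 8·9·11·1 = 792 ≡ 12, so v_5 = 12^{−1} = 12 (mod 13).
  v = [12, 12, 4, 12, 12].
Step 2: syndromes of r = [12, 9, 0, 6, 4] (all sums mod 13).
  S_0 = Σ v_i r_i = 12·12 + 12·9 + 4·0 + 12·6 + 12·4 = 372 ≡ 8.
  S_1 = Σ v_i α_i r_i = 12·4·12 + 12·3·9 + 4·1·0 + 12·11·6 + 12·12·4 = 2268 ≡ 6.
  α_i^2 mod 13 = [3, 9, 1, 4, 1].
  S_2 = Σ v_i α_i^2 r_i = 12·3·12 + 12·9·9 + 4·1·0 + 12·4·6 + 12·1·4 = 1740 ≡ 11.
  S = (8, 6, 11) ≠ 0, so r is not a codeword (an error is present).
Step 3: locate the error. For a single error e at position i, S_ℓ = v_i·e·α_i^ℓ, so α_err = S_1/S_0.
  S_0^{−1} = 8^{−1} = 5 (mod 13), so α_err = 6·5 = 30 ≡ 4 = α_1. Error position i = 1.
  Consistency check: S_2/S_1 = 11·11 = 121 ≡ 4 = α_err ✓ (single-error assumption holds).
Step 4: error magnitude e = S_0/v_1 = S_0·∏_{j≠1}(α_1 − α_j) = 8·12 = 96 ≡ 5 (mod 13).
Step 5: correct position 1: c_1 = r_1 − e = 12 − 5 ≡ 7 (mod 13). Hence c = [7, 9, 0, 6, 4].
  Check: interpolating c through the α_i gives m(x) = 2 + 11·x (degree < 2) with m(α_i) = c_i for every i, so c is indeed a codeword.


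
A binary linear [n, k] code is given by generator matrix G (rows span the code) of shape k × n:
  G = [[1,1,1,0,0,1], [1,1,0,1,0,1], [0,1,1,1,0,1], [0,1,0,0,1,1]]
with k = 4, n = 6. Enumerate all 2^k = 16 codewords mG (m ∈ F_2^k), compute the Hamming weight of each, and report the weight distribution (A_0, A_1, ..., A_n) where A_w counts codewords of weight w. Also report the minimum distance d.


Weight distribution: A_0 = 1, A_1 = 1, A_2 = 4, A_3 = 4, A_4 = 3, A_5 = 3. Minimum distance d = 1.

Enumerate all 2^4 = 16 messages m ∈ F_2^4.
For each, compute codeword c = mG in F_2^6, then tally its weight.
  m = 0000 → c = 000000, weight = 0.
  m = 1000 → c = 111001, weight = 4.
  m = 0100 → c = 110101, weight = 4.
  m = 1100 → c = 001100, weight = 2.
  m = 0010 → c = 011101, weight = 4.
  m = 1010 → c = 100100, weight = 2.
  m = 0110 → c = 101000, weight = 2.
  m = 1110 → c = 010001, weight = 2.
  m = 0001 → c = 010011, weight = 3.
  m = 1001 → c = 101010, weight = 3.
  m = 0101 → c = 100110, weight = 3.
  m = 1101 → c = 011111, weight = 5.
  m = 0011 → c = 001110, weight = 3.
  m = 1011 → c = 110111, weight = 5.
  m = 0111 → c = 111011, weight = 5.
  m = 1111 → c = 000010, weight = 1.
Tally weights:
  weight 0: 1 codewords.
  weight 1: 1 codewords.
  weight 2: 4 codewords.
  weight 3: 4 codewords.
  weight 4: 3 codewords.
  weight 5: 3 codewords.
Minimum distance d = smallest w > 0 with A_w > 0 = 1.
Sanity: Σ A_w = 16 = 2^4 = 16 ✓.


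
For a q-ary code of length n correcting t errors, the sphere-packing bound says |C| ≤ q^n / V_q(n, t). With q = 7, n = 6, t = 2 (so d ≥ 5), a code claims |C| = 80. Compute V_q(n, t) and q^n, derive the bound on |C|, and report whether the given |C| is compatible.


V_q(n, t) = 577, q^n = 117649, Hamming bound = 203, |C| = 80 ≤ bound (satisfied).

Step 1: Compute V_q(n, t) = Σ_{j=0}^2 C(n, j) (q−1)^j.
  j = 0: C(6,0)·(6)^0 = 1·1 = 1.
  j = 1: C(6,1)·(6)^1 = 6·6 = 36.
  j = 2: C(6,2)·(6)^2 = 15·36 = 540.
  V_q(n, t) = 1 + 36 + 540 = 577.
Step 2: q^n = 7^6 = 117649.
Step 3: Hamming bound ⌊q^n / V_q(n,t)⌋ = ⌊117649/577⌋ = 203.
Step 4: Compare |C| = 80 to 203: satisfied.
The claimed |C| lies below the Hamming bound.


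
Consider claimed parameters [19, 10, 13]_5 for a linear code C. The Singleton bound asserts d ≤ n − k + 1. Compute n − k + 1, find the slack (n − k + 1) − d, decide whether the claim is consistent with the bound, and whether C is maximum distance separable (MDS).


Singleton RHS = n − k + 1 = 10, slack = -3, bound violated (no such code; not MDS).

Singleton bound: d ≤ n − k + 1.
Here n = 19, k = 10, so n − k + 1 = 10.
Given d = 13, check d ≤ 10: NO.
Slack = (n − k + 1) − d = -3.
The slack is negative: d = 13 exceeds n − k + 1 = 10 by 3, so the Singleton bound is violated and no linear [19, 10, 13]_5 code can exist. In particular it is not MDS (MDS requires d = n − k + 1 exactly).
Description: the claimed parameters are [19, 10, 13]_5; such a code would be impossible (violates the Singleton bound).


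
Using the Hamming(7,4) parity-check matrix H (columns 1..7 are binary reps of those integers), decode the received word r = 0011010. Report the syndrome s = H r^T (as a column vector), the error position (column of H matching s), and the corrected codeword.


s = (0, 0, 1)^T, error position = 1, corrected codeword c = 1011010

Compute s = H r^T mod 2 one row at a time:
  s_1 = 1 + 0 + 1 + 0 = 2 ≡ 0 (mod 2).
  s_2 = 0 + 1 + 1 + 0 = 2 ≡ 0 (mod 2).
  s_3 = 0 + 1 + 0 + 0 = 1 ≡ 1 (mod 2).
s = (0, 0, 1)^T — this equals column 1 of H (binary 001), so error is at position 1.
Correct: flip bit 1 of r = 0011010 to get c = 1011010.


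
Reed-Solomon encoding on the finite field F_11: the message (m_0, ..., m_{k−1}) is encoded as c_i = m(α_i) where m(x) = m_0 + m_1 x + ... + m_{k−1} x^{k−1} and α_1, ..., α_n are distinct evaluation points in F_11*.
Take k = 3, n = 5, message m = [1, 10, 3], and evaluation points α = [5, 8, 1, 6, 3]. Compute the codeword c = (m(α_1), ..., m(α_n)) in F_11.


c = [5, 9, 3, 4, 3]

Message polynomial: m(x) = 1 + 10·x + 3·x^2 (mod 11).
For each evaluation point α_i, compute m(α_i) mod 11:
  α_1 = 5: Horner steps 3 → 3 → 5, so m(5) = 5.
  α_2 = 8: Horner steps 3 → 1 → 9, so m(8) = 9.
  α_3 = 1: Horner steps 3 → 2 → 3, so m(1) = 3.
  α_4 = 6: Horner steps 3 → 6 → 4, so m(6) = 4.
  α_5 = 3: Horner steps 3 → 8 → 3, so m(3) = 3.
Codeword c = [5, 9, 3, 4, 3] ∈ F_11^5.


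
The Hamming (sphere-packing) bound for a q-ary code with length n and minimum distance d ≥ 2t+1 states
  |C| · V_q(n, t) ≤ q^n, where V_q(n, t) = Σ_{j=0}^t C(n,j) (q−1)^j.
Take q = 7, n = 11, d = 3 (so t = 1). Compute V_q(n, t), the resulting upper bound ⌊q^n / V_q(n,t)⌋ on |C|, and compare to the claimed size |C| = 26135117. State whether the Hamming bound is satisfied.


V_q(n, t) = 67, q^n = 1977326743, Hamming bound = 29512339, |C| = 26135117 ≤ bound (satisfied).

Step 1: Compute V_q(n, t) = Σ_{j=0}^1 C(n, j) (q−1)^j.
  j = 0: C(11,0)·(6)^0 = 1·1 = 1.
  j = 1: C(11,1)·(6)^1 = 11·6 = 66.
  V_q(n, t) = 1 + 66 = 67.
Step 2: q^n = 7^11 = 1977326743.
Step 3: Hamming bound ⌊q^n / V_q(n,t)⌋ = ⌊1977326743/67⌋ = 29512339.
Step 4: Compare |C| = 26135117 to 29512339: satisfied.
The claimed |C| lies below the Hamming bound.


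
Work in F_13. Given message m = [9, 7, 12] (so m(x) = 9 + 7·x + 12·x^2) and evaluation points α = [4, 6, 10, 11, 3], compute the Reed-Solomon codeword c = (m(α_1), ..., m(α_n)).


c = [8, 2, 5, 4, 8]

Message polynomial: m(x) = 9 + 7·x + 12·x^2 (mod 13).
For each evaluation point α_i, compute m(α_i) mod 13:
  α_1 = 4: Horner steps 12 → 3 → 8, so m(4) = 8.
  α_2 = 6: Horner steps 12 → 1 → 2, so m(6) = 2.
  α_3 = 10: Horner steps 12 → 10 → 5, so m(10) = 5.
  α_4 = 11: Horner steps 12 → 9 → 4, so m(11) = 4.
  α_5 = 3: Horner steps 12 → 4 → 8, so m(3) = 8.
Codeword c = [8, 2, 5, 4, 8] ∈ F_13^5.


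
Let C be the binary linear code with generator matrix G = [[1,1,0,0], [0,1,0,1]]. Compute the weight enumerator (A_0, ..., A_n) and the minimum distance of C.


Weight distribution: A_0 = 1, A_2 = 3. Minimum distance d = 2.

Enumerate all 2^2 = 4 messages m ∈ F_2^2.
For each, compute codeword c = mG in F_2^4, then tally its weight.
  m = 00 → c = 0000, weight = 0.
  m = 10 → c = 1100, weight = 2.
  m = 01 → c = 0101, weight = 2.
  m = 11 → c = 1001, weight = 2.
Tally weights:
  weight 0: 1 codewords.
  weight 2: 3 codewords.
Minimum distance d = smallest w > 0 with A_w > 0 = 2.
Sanity: Σ A_w = 4 = 2^2 = 4 ✓.


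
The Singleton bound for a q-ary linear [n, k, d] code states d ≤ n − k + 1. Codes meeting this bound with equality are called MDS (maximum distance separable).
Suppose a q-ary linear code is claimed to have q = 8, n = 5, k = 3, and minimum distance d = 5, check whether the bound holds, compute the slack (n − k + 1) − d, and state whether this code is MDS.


Singleton RHS = n − k + 1 = 3, slack = -2, bound violated (no such code; not MDS).

Singleton bound: d ≤ n − k + 1.
Here n = 5, k = 3, so n − k + 1 = 3.
Given d = 5, check d ≤ 3: NO.
Slack = (n − k + 1) − d = -2.
The slack is negative: d = 5 exceeds n − k + 1 = 3 by 2, so the Singleton bound is violated and no linear [5, 3, 5]_8 code can exist. In particular it is not MDS (MDS requires d = n − k + 1 exactly).
Description: the claimed parameters are [5, 3, 5]_8; such a code would be impossible (violates the Singleton bound).


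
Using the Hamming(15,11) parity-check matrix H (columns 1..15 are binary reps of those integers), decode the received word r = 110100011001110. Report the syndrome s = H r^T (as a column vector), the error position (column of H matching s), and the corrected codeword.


s = (1, 0, 0, 1)^T, error position = 9, corrected codeword c = 110100010001110

Compute s = H r^T mod 2 one row at a time:
  s_1 = 1 + 1 + 0 + 0 + 1 + 1 + 1 + 0 = 5 ≡ 1 (mod 2).
  s_2 = 1 + 0 + 0 + 0 + 1 + 1 + 1 + 0 = 4 ≡ 0 (mod 2).
  s_3 = 1 + 0 + 0 + 0 + 0 + 0 + 1 + 0 = 2 ≡ 0 (mod 2).
  s_4 = 1 + 0 + 0 + 0 + 1 + 0 + 1 + 0 = 3 ≡ 1 (mod 2).
s = (1, 0, 0, 1)^T — this equals column 9 of H (binary 1001), so error is at position 9.
Correct: flip bit 9 of r = 110100011001110 to get c = 110100010001110.


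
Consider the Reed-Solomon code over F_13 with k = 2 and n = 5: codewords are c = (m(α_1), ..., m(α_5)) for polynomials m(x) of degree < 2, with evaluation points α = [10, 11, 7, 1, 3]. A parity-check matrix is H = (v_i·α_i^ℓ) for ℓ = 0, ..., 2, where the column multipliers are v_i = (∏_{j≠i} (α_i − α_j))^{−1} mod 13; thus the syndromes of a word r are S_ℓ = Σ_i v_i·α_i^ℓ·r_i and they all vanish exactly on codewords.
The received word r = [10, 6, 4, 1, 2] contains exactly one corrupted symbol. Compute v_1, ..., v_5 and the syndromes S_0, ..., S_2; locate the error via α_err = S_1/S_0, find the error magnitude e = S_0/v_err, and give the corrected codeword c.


S = (4, 1, 10), error at position 1, error magnitude e = 11, c = [12, 6, 4, 1, 2].

Step 1: column multipliers v_i = (∏_{j≠i}(α_i − α_j))^{−1} mod 13.
  i = 1 (α = 10): (10−11)(10−7)(10−1)(10−3) = (−1)·3·9·7 = −189 ≡ 6, so v_1 = 6^{−1} = 11 (mod 13).
  i = 2 (α = 11): (11−10)(11−7)(11−1)(11−3) = 1·4·10·8 = 320 ≡ 8, so v_2 = 8^{−1} = 5 (mod 13).
  i = 3 (α = 7): (7−10)(7−11)(7−1)(7−3) = (−3)·(−4)·6·4 = 288 ≡ 2, so v_3 = 2^{−1} = 7 (mod 13).
  i = 4 (α = 1): (1−10)(1−11)(1−7)(1−3) = (−9)·(−10)·(−6)·(−2) = 1080 ≡ 1, so v_4 = 1^{−1} = 1 (mod 13).
  i = 5 (α = 3): (3−10)(3−11)(3−7)(3−1) = (−7)·(−8)·(−4)·2 = −448 ≡ 7, so v_5 = 7^{−1} = 2 (mod 13).
  v = [11, 5, 7, 1, 2].
Step 2: syndromes of r = [10, 6, 4, 1, 2] (all sums mod 13).
  S_0 = Σ v_i r_i = 11·10 + 5·6 + 7·4 + 1·1 + 2·2 = 173 ≡ 4.
  S_1 = Σ v_i α_i r_i = 11·10·10 + 5·11·6 + 7·7·4 + 1·1·1 + 2·3·2 = 1639 ≡ 1.
  α_i^2 mod 13 = [9, 4, 10, 1, 9].
  S_2 = Σ v_i α_i^2 r_i = 11·9·10 + 5·4·6 + 7·10·4 + 1·1·1 + 2·9·2 = 1427 ≡ 10.
  S = (4, 1, 10) ≠ 0, so r is not a codeword (an error is present).
Step 3: locate the error. For a single error e at position i, S_ℓ = v_i·e·α_i^ℓ, so α_err = S_1/S_0.
  S_0^{−1} = 4^{−1} = 10 (mod 13), so α_err = 1·10 = 10 ≡ 10 = α_1. Error position i = 1.
  Consistency check: S_2/S_1 = 10·1 = 10 ≡ 10 = α_err ✓ (single-error assumption holds).
Step 4: error magnitude e = S_0/v_1 = S_0·∏_{j≠1}(α_1 − α_j) = 4·6 = 24 ≡ 11 (mod 13).
Step 5: correct position 1: c_1 = r_1 − e = 10 − 11 ≡ 12 (mod 13). Hence c = [12, 6, 4, 1, 2].
  Check: interpolating c through the α_i gives m(x) = 7 + 7·x (degree < 2) with m(α_i) = c_i for every i, so c is indeed a codeword.


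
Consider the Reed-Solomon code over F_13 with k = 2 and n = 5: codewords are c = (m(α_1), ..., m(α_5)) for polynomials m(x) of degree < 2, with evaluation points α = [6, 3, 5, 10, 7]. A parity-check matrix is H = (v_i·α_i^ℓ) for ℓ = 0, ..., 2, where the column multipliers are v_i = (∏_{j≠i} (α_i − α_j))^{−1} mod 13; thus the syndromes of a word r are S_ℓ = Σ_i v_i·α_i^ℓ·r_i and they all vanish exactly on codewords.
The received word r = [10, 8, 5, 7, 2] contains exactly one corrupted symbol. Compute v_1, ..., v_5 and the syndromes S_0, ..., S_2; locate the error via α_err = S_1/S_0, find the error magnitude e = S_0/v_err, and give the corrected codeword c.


S = (4, 1, 10), error at position 4, error magnitude e = 3, c = [10, 8, 5, 4, 2].

Step 1: column multipliers v_i = (∏_{j≠i}(α_i − α_j))^{−1} mod 13.
  i = 1 (α = 6): (6−3)(6−5)(6−10)(6−7) = 3·1·(−4)·(−1) = 12 ≡ 12, so v_1 = 12^{−1} = 12 (mod 13).
  i = 2 (α = 3): (3−6)(3−5)(3−10)(3−7) = (−3)·(−2)·(−7)·(−4) = 168 ≡ 12, so v_2 = 12^{−1} = 12 (mod 13).
  i = 3 (α = 5): (5−6)(5−3)(5−10)(5−7) = (−1)·2·(−5)·(−2) = −20 ≡ 6, so v_3 = 6^{−1} = 11 (mod 13).
  i = 4 (α = 10): (10−6)(10−3)(10−5)(10−7) = 4·7·5·3 = 420 ≡ 4, so v_4 = 4^{−1} = 10 (mod 13).
  i = 5 (α = 7): (7−6)(7−3)(7−5)(7−10) = 1·4·2·(−3) = −24 ≡ 2, so v_5 = 2^{−1} = 7 (mod 13).
  v = [12, 12, 11, 10, 7].
Step 2: syndromes of r = [10, 8, 5, 7, 2] (all sums mod 13).
  S_0 = Σ v_i r_i = 12·10 + 12·8 + 11·5 + 10·7 + 7·2 = 355 ≡ 4.
  S_1 = Σ v_i α_i r_i = 12·6·10 + 12·3·8 + 11·5·5 + 10·10·7 + 7·7·2 = 2081 ≡ 1.
  α_i^2 mod 13 = [10, 9, 12, 9, 10].
  S_2 = Σ v_i α_i^2 r_i = 12·10·10 + 12·9·8 + 11·12·5 + 10·9·7 + 7·10·2 = 3494 ≡ 10.
  S = (4, 1, 10) ≠ 0, so r is not a codeword (an error is present).
Step 3: locate the error. For a single error e at position i, S_ℓ = v_i·e·α_i^ℓ, so α_err = S_1/S_0.
  S_0^{−1} = 4^{−1} = 10 (mod 13), so α_err = 1·10 = 10 ≡ 10 = α_4. Error position i = 4.
  Consistency check: S_2/S_1 = 10·1 = 10 ≡ 10 = α_err ✓ (single-error assumption holds).
Step 4: error magnitude e = S_0/v_4 = S_0·∏_{j≠4}(α_4 − α_j) = 4·4 = 16 ≡ 3 (mod 13).
Step 5: correct position 4: c_4 = r_4 − e = 7 − 3 ≡ 4 (mod 13). Hence c = [10, 8, 5, 4, 2].
  Check: interpolating c through the α_i gives m(x) = 6 + 5·x (degree < 2) with m(α_i) = c_i for every i, so c is indeed a codeword.


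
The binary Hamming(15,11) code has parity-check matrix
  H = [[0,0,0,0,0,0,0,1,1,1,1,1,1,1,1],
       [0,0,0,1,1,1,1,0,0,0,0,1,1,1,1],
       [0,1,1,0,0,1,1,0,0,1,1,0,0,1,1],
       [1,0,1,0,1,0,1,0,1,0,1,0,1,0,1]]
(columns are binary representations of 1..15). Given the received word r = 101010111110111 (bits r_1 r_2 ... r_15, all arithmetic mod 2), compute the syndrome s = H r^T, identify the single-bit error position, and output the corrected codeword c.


s = (1, 1, 0, 0)^T, error position = 12, corrected codeword c = 101010111111111

Compute s = H r^T mod 2 one row at a time:
  s_1 = 1 + 1 + 1 + 1 + 0 + 1 + 1 + 1 = 7 ≡ 1 (mod 2).
  s_2 = 0 + 1 + 0 + 1 + 0 + 1 + 1 + 1 = 5 ≡ 1 (mod 2).
  s_3 = 0 + 1 + 0 + 1 + 1 + 1 + 1 + 1 = 6 ≡ 0 (mod 2).
  s_4 = 1 + 1 + 1 + 1 + 1 + 1 + 1 + 1 = 8 ≡ 0 (mod 2).
s = (1, 1, 0, 0)^T — this equals column 12 of H (binary 1100), so error is at position 12.
Correct: flip bit 12 of r = 101010111110111 to get c = 101010111111111.


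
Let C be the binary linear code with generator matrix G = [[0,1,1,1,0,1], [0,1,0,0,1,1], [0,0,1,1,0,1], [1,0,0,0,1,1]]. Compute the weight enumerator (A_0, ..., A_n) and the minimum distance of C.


Weight distribution: A_0 = 1, A_1 = 2, A_2 = 2, A_3 = 4, A_4 = 5, A_5 = 2. Minimum distance d = 1.

Enumerate all 2^4 = 16 messages m ∈ F_2^4.
For each, compute codeword c = mG in F_2^6, then tally its weight.
  m = 0000 → c = 000000, weight = 0.
  m = 1000 → c = 011101, weight = 4.
  m = 0100 → c = 010011, weight = 3.
  m = 1100 → c = 001110, weight = 3.
  m = 0010 → c = 001101, weight = 3.
  m = 1010 → c = 010000, weight = 1.
  m = 0110 → c = 011110, weight = 4.
  m = 1110 → c = 000011, weight = 2.
  m = 0001 → c = 100011, weight = 3.
  m = 1001 → c = 111110, weight = 5.
  m = 0101 → c = 110000, weight = 2.
  m = 1101 → c = 101101, weight = 4.
  m = 0011 → c = 101110, weight = 4.
  m = 1011 → c = 110011, weight = 4.
  m = 0111 → c = 111101, weight = 5.
  m = 1111 → c = 100000, weight = 1.
Tally weights:
  weight 0: 1 codewords.
  weight 1: 2 codewords.
  weight 2: 2 codewords.
  weight 3: 4 codewords.
  weight 4: 5 codewords.
  weight 5: 2 codewords.
Minimum distance d = smallest w > 0 with A_w > 0 = 1.
Sanity: Σ A_w = 16 = 2^4 = 16 ✓.


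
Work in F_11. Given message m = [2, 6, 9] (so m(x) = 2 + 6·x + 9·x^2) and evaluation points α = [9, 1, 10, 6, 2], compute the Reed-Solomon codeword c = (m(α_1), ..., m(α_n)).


c = [4, 6, 5, 10, 6]

Message polynomial: m(x) = 2 + 6·x + 9·x^2 (mod 11).
For each evaluation point α_i, compute m(α_i) mod 11:
  α_1 = 9: Horner steps 9 → 10 → 4, so m(9) = 4.
  α_2 = 1: Horner steps 9 → 4 → 6, so m(1) = 6.
  α_3 = 10: Horner steps 9 → 8 → 5, so m(10) = 5.
  α_4 = 6: Horner steps 9 → 5 → 10, so m(6) = 10.
  α_5 = 2: Horner steps 9 → 2 → 6, so m(2) = 6.
Codeword c = [4, 6, 5, 10, 6] ∈ F_11^5.


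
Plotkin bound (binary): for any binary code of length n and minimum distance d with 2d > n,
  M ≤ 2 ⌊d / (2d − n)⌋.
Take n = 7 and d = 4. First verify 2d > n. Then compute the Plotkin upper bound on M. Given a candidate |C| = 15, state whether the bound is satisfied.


Plotkin bound M ≤ 8; given |C| = 15 > bound (violated).

Check applicability: 2d = 8, n = 7.
2d − n = 1 > 0, so Plotkin applies.
Compute d/(2d−n) = 4/1 ≈ 4.0000.
⌊d/(2d−n)⌋ = 4.
Plotkin bound: M ≤ 2·4 = 8.
Given |C| = 15, check: VIOLATED.
This |C| is above the Plotkin bound, so no binary code with n = 7, d = 4 and 15 codewords exists.


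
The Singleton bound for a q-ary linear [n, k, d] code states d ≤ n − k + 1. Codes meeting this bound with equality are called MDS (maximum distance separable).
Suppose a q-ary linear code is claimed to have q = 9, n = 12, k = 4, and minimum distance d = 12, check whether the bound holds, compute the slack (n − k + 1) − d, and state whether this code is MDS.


Singleton RHS = n − k + 1 = 9, slack = -3, bound violated (no such code; not MDS).

Singleton bound: d ≤ n − k + 1.
Here n = 12, k = 4, so n − k + 1 = 9.
Given d = 12, check d ≤ 9: NO.
Slack = (n − k + 1) − d = -3.
The slack is negative: d = 12 exceeds n − k + 1 = 9 by 3, so the Singleton bound is violated and no linear [12, 4, 12]_9 code can exist. In particular it is not MDS (MDS requires d = n − k + 1 exactly).
Description: the claimed parameters are [12, 4, 12]_9; such a code would be impossible (violates the Singleton bound).


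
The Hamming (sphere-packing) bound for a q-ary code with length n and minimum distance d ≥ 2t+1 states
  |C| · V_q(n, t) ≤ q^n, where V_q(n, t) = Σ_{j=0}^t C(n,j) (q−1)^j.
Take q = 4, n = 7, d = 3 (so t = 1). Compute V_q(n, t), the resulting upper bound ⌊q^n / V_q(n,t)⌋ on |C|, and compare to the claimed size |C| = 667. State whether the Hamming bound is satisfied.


V_q(n, t) = 22, q^n = 16384, Hamming bound = 744, |C| = 667 ≤ bound (satisfied).

Step 1: Compute V_q(n, t) = Σ_{j=0}^1 C(n, j) (q−1)^j.
  j = 0: C(7,0)·(3)^0 = 1·1 = 1.
  j = 1: C(7,1)·(3)^1 = 7·3 = 21.
  V_q(n, t) = 1 + 21 = 22.
Step 2: q^n = 4^7 = 16384.
Step 3: Hamming bound ⌊q^n / V_q(n,t)⌋ = ⌊16384/22⌋ = 744.
Step 4: Compare |C| = 667 to 744: satisfied.
The claimed |C| lies below the Hamming bound.


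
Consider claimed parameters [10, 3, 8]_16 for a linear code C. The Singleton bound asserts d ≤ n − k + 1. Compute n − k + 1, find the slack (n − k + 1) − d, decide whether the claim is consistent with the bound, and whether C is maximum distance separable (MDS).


Singleton RHS = n − k + 1 = 8, slack = 0, bound satisfied, MDS.

Singleton bound: d ≤ n − k + 1.
Here n = 10, k = 3, so n − k + 1 = 8.
Given d = 8, check d ≤ 8: YES.
Slack = (n − k + 1) − d = 0.
The code is MDS (slack = 0).
Description: the claimed parameters are [10, 3, 8]_16; such a code would be MDS (meets Singleton bound).


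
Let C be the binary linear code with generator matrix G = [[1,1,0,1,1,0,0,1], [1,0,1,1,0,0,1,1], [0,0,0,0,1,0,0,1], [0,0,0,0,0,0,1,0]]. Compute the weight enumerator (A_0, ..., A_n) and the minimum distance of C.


Weight distribution: A_0 = 1, A_1 = 1, A_2 = 1, A_3 = 4, A_4 = 5, A_5 = 3, A_6 = 1. Minimum distance d = 1.

Enumerate all 2^4 = 16 messages m ∈ F_2^4.
For each, compute codeword c = mG in F_2^8, then tally its weight.
  m = 0000 → c = 00000000, weight = 0.
  m = 1000 → c = 11011001, weight = 5.
  m = 0100 → c = 10110011, weight = 5.
  m = 1100 → c = 01101010, weight = 4.
  m = 0010 → c = 00001001, weight = 2.
  m = 1010 → c = 11010000, weight = 3.
  m = 0110 → c = 10111010, weight = 5.
  m = 1110 → c = 01100011, weight = 4.
  m = 0001 → c = 00000010, weight = 1.
  m = 1001 → c = 11011011, weight = 6.
  m = 0101 → c = 10110001, weight = 4.
  m = 1101 → c = 01101000, weight = 3.
  m = 0011 → c = 00001011, weight = 3.
  m = 1011 → c = 11010010, weight = 4.
  m = 0111 → c = 10111000, weight = 4.
  m = 1111 → c = 01100001, weight = 3.
Tally weights:
  weight 0: 1 codewords.
  weight 1: 1 codewords.
  weight 2: 1 codewords.
  weight 3: 4 codewords.
  weight 4: 5 codewords.
  weight 5: 3 codewords.
  weight 6: 1 codewords.
Minimum distance d = smallest w > 0 with A_w > 0 = 1.
Sanity: Σ A_w = 16 = 2^4 = 16 ✓.


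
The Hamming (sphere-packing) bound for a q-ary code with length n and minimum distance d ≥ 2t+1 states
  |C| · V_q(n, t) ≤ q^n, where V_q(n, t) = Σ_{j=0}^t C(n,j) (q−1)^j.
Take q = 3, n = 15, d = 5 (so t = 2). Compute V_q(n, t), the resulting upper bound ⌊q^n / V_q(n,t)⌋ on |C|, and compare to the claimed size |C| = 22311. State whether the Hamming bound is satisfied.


V_q(n, t) = 451, q^n = 14348907, Hamming bound = 31815, |C| = 22311 ≤ bound (satisfied).

Step 1: Compute V_q(n, t) = Σ_{j=0}^2 C(n, j) (q−1)^j.
  j = 0: C(15,0)·(2)^0 = 1·1 = 1.
  j = 1: C(15,1)·(2)^1 = 15·2 = 30.
  j = 2: C(15,2)·(2)^2 = 105·4 = 420.
  V_q(n, t) = 1 + 30 + 420 = 451.
Step 2: q^n = 3^15 = 14348907.
Step 3: Hamming bound ⌊q^n / V_q(n,t)⌋ = ⌊14348907/451⌋ = 31815.
Step 4: Compare |C| = 22311 to 31815: satisfied.
The claimed |C| lies below the Hamming bound.


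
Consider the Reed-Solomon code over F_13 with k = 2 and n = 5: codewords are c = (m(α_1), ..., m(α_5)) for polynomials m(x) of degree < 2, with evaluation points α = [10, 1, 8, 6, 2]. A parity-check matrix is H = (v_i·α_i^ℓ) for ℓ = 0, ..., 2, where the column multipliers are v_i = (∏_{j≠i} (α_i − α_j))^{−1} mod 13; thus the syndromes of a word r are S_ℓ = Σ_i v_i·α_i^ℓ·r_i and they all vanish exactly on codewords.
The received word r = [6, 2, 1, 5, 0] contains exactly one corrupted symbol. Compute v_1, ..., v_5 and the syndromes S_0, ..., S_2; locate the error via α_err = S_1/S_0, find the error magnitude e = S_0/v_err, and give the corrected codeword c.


S = (12, 3, 4), error at position 1, error magnitude e = 9, c = [10, 2, 1, 5, 0].

Step 1: column multipliers v_i = (∏_{j≠i}(α_i − α_j))^{−1} mod 13.
  i = 1 (α = 10): (10−1)(10−8)(10−6)(10−2) = 9·2·4·8 = 576 ≡ 4, so v_1 = 4^{−1} = 10 (mod 13).
  i = 2 (α = 1): (1−10)(1−8)(1−6)(1−2) = (−9)·(−7)·(−5)·(−1) = 315 ≡ 3, so v_2 = 3^{−1} = 9 (mod 13).
  i = 3 (α = 8): (8−10)(8−1)(8−6)(8−2) = (−2)·7·2·6 = −168 ≡ 1, so v_3 = 1^{−1} = 1 (mod 13).
  i = 4 (α = 6): (6−10)(6−1)(6−8)(6−2) = (−4)·5·(−2)·4 = 160 ≡ 4, so v_4 = 4^{−1} = 10 (mod 13).
  i = 5 (α = 2): (2−10)(2−1)(2−8)(2−6) = (−8)·1·(−6)·(−4) = −192 ≡ 3, so v_5 = 3^{−1} = 9 (mod 13).
  v = [10, 9, 1, 10, 9].
Step 2: syndromes of r = [6, 2, 1, 5, 0] (all sums mod 13).
  S_0 = Σ v_i r_i = 10·6 + 9·2 + 1·1 + 10·5 + 9·0 = 129 ≡ 12.
  S_1 = Σ v_i α_i r_i = 10·10·6 + 9·1·2 + 1·8·1 + 10·6·5 + 9·2·0 = 926 ≡ 3.
  α_i^2 mod 13 = [9, 1, 12, 10, 4].
  S_2 = Σ v_i α_i^2 r_i = 10·9·6 + 9·1·2 + 1·12·1 + 10·10·5 + 9·4·0 = 1070 ≡ 4.
  S = (12, 3, 4) ≠ 0, so r is not a codeword (an error is present).
Step 3: locate the error. For a single error e at position i, S_ℓ = v_i·e·α_i^ℓ, so α_err = S_1/S_0.
  S_0^{−1} = 12^{−1} = 12 (mod 13), so α_err = 3·12 = 36 ≡ 10 = α_1. Error position i = 1.
  Consistency check: S_2/S_1 = 4·9 = 36 ≡ 10 = α_err ✓ (single-error assumption holds).
Step 4: error magnitude e = S_0/v_1 = S_0·∏_{j≠1}(α_1 − α_j) = 12·4 = 48 ≡ 9 (mod 13).
Step 5: correct position 1: c_1 = r_1 − e = 6 − 9 ≡ 10 (mod 13). Hence c = [10, 2, 1, 5, 0].
  Check: interpolating c through the α_i gives m(x) = 4 + 11·x (degree < 2) with m(α_i) = c_i for every i, so c is indeed a codeword.


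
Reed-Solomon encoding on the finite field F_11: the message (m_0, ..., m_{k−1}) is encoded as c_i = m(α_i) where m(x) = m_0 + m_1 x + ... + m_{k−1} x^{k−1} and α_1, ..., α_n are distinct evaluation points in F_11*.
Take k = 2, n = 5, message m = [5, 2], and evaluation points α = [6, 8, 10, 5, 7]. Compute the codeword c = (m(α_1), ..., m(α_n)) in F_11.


c = [6, 10, 3, 4, 8]

Message polynomial: m(x) = 5 + 2·x (mod 11).
For each evaluation point α_i, compute m(α_i) mod 11:
  α_1 = 6: Horner steps 2 → 6, so m(6) = 6.
  α_2 = 8: Horner steps 2 → 10, so m(8) = 10.
  α_3 = 10: Horner steps 2 → 3, so m(10) = 3.
  α_4 = 5: Horner steps 2 → 4, so m(5) = 4.
  α_5 = 7: Horner steps 2 → 8, so m(7) = 8.
Codeword c = [6, 10, 3, 4, 8] ∈ F_11^5.


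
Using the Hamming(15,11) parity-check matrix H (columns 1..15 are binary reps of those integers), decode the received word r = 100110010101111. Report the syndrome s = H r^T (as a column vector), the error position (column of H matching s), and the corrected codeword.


s = (0, 0, 1, 0)^T, error position = 2, corrected codeword c = 110110010101111

Compute s = H r^T mod 2 one row at a time:
  s_1 = 1 + 0 + 1 + 0 + 1 + 1 + 1 + 1 = 6 ≡ 0 (mod 2).
  s_2 = 1 + 1 + 0 + 0 + 1 + 1 + 1 + 1 = 6 ≡ 0 (mod 2).
  s_3 = 0 + 0 + 0 + 0 + 1 + 0 + 1 + 1 = 3 ≡ 1 (mod 2).
  s_4 = 1 + 0 + 1 + 0 + 0 + 0 + 1 + 1 = 4 ≡ 0 (mod 2).
s = (0, 0, 1, 0)^T — this equals column 2 of H (binary 0010), so error is at position 2.
Correct: flip bit 2 of r = 100110010101111 to get c = 110110010101111.


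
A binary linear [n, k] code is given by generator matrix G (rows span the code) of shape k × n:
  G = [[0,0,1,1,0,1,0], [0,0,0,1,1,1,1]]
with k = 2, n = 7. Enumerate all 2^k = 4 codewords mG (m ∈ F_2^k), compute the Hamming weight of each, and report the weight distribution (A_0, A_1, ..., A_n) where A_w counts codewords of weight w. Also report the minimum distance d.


Weight distribution: A_0 = 1, A_3 = 2, A_4 = 1. Minimum distance d = 3.

Enumerate all 2^2 = 4 messages m ∈ F_2^2.
For each, compute codeword c = mG in F_2^7, then tally its weight.
  m = 00 → c = 0000000, weight = 0.
  m = 10 → c = 0011010, weight = 3.
  m = 01 → c = 0001111, weight = 4.
  m = 11 → c = 0010101, weight = 3.
Tally weights:
  weight 0: 1 codewords.
  weight 3: 2 codewords.
  weight 4: 1 codewords.
Minimum distance d = smallest w > 0 with A_w > 0 = 3.
Sanity: Σ A_w = 4 = 2^2 = 4 ✓.


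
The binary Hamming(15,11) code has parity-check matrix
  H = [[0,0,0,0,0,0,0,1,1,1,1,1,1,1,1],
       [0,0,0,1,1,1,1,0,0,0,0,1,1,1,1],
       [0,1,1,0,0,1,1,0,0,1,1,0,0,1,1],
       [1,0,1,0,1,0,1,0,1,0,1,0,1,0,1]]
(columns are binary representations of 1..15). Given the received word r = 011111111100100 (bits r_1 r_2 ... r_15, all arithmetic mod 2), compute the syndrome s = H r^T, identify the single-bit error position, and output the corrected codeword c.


s = (0, 1, 1, 1)^T, error position = 7, corrected codeword c = 011111011100100

Compute s = H r^T mod 2 one row at a time:
  s_1 = 1 + 1 + 1 + 0 + 0 + 1 + 0 + 0 = 4 ≡ 0 (mod 2).
  s_2 = 1 + 1 + 1 + 1 + 0 + 1 + 0 + 0 = 5 ≡ 1 (mod 2).
  s_3 = 1 + 1 + 1 + 1 + 1 + 0 + 0 + 0 = 5 ≡ 1 (mod 2).
  s_4 = 0 + 1 + 1 + 1 + 1 + 0 + 1 + 0 = 5 ≡ 1 (mod 2).
s = (0, 1, 1, 1)^T — this equals column 7 of H (binary 0111), so error is at position 7.
Correct: flip bit 7 of r = 011111111100100 to get c = 011111011100100.


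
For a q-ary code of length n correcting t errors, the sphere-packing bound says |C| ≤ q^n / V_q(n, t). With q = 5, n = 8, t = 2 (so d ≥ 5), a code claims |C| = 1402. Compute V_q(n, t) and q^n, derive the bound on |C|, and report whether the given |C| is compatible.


V_q(n, t) = 481, q^n = 390625, Hamming bound = 812, |C| = 1402 > bound (violated).

Step 1: Compute V_q(n, t) = Σ_{j=0}^2 C(n, j) (q−1)^j.
  j = 0: C(8,0)·(4)^0 = 1·1 = 1.
  j = 1: C(8,1)·(4)^1 = 8·4 = 32.
  j = 2: C(8,2)·(4)^2 = 28·16 = 448.
  V_q(n, t) = 1 + 32 + 448 = 481.
Step 2: q^n = 5^8 = 390625.
Step 3: Hamming bound ⌊q^n / V_q(n,t)⌋ = ⌊390625/481⌋ = 812.
Step 4: Compare |C| = 1402 to 812: violated.
The claimed |C| lies above the Hamming bound, so no 5-ary code of length 8 with d ≥ 5 can have 1402 codewords.


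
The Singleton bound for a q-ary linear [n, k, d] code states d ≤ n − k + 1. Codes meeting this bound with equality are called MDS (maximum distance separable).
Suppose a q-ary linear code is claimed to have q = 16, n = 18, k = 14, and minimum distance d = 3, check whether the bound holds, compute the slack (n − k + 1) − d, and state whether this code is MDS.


Singleton RHS = n − k + 1 = 5, slack = 2, bound satisfied, not MDS.

Singleton bound: d ≤ n − k + 1.
Here n = 18, k = 14, so n − k + 1 = 5.
Given d = 3, check d ≤ 5: YES.
Slack = (n − k + 1) − d = 2.
The code is NOT MDS (slack = 2 > 0).
Description: the claimed parameters are [18, 14, 3]_16; such a code would be non-MDS.


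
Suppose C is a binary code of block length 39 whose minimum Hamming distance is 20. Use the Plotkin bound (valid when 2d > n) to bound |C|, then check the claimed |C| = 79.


Plotkin bound M ≤ 40; given |C| = 79 > bound (violated).

Check applicability: 2d = 40, n = 39.
2d − n = 1 > 0, so Plotkin applies.
Compute d/(2d−n) = 20/1 ≈ 20.0000.
⌊d/(2d−n)⌋ = 20.
Plotkin bound: M ≤ 2·20 = 40.
Given |C| = 79, check: VIOLATED.
This |C| is above the Plotkin bound, so no binary code with n = 39, d = 20 and 79 codewords exists.


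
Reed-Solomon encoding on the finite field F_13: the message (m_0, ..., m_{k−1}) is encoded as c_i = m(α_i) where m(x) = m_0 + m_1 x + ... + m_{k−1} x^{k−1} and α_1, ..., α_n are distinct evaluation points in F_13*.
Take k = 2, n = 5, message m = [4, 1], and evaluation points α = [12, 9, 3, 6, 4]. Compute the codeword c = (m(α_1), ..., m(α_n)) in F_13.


c = [3, 0, 7, 10, 8]

Message polynomial: m(x) = 4 + 1·x (mod 13).
For each evaluation point α_i, compute m(α_i) mod 13:
  α_1 = 12: Horner steps 1 → 3, so m(12) = 3.
  α_2 = 9: Horner steps 1 → 0, so m(9) = 0.
  α_3 = 3: Horner steps 1 → 7, so m(3) = 7.
  α_4 = 6: Horner steps 1 → 10, so m(6) = 10.
  α_5 = 4: Horner steps 1 → 8, so m(4) = 8.
Codeword c = [3, 0, 7, 10, 8] ∈ F_13^5.


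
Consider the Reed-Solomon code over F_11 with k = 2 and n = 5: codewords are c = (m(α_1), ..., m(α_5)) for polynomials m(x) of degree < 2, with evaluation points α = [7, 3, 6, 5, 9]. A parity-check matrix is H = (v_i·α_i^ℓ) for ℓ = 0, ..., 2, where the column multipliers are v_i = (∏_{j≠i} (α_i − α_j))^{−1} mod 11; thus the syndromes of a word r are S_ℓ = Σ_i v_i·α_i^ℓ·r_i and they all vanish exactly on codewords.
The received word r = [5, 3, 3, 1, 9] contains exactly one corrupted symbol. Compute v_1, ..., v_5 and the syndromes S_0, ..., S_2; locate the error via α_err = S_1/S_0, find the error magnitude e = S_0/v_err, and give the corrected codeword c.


S = (6, 7, 10), error at position 2, error magnitude e = 6, c = [5, 8, 3, 1, 9].

Step 1: column multipliers v_i = (∏_{j≠i}(α_i − α_j))^{−1} mod 11.
  i = 1 (α = 7): (7−3)(7−6)(7−5)(7−9) = 4·1·2·(−2) = −16 ≡ 6, so v_1 = 6^{−1} = 2 (mod 11).
  i = 2 (α = 3): (3−7)(3−6)(3−5)(3−9) = (−4)·(−3)·(−2)·(−6) = 144 ≡ 1, so v_2 = 1^{−1} = 1 (mod 11).
  i = 3 (α = 6): (6−7)(6−3)(6−5)(6−9) = (−1)·3·1·(−3) = 9 ≡ 9, so v_3 = 9^{−1} = 5 (mod 11).
  i = 4 (α = 5): (5−7)(5−3)(5−6)(5−9) = (−2)·2·(−1)·(−4) = −16 ≡ 6, so v_4 = 6^{−1} = 2 (mod 11).
  i = 5 (α = 9): (9−7)(9−3)(9−6)(9−5) = 2·6·3·4 = 144 ≡ 1, so v_5 = 1^{−1} = 1 (mod 11).
  v = [2, 1, 5, 2, 1].
Step 2: syndromes of r = [5, 3, 3, 1, 9] (all sums mod 11).
  S_0 = Σ v_i r_i = 2·5 + 1·3 + 5·3 + 2·1 + 1·9 = 39 ≡ 6.
  S_1 = Σ v_i α_i r_i = 2·7·5 + 1·3·3 + 5·6·3 + 2·5·1 + 1·9·9 = 260 ≡ 7.
  α_i^2 mod 11 = [5, 9, 3, 3, 4].
  S_2 = Σ v_i α_i^2 r_i = 2·5·5 + 1·9·3 + 5·3·3 + 2·3·1 + 1·4·9 = 164 ≡ 10.
  S = (6, 7, 10) ≠ 0, so r is not a codeword (an error is present).
Step 3: locate the error. For a single error e at position i, S_ℓ = v_i·e·α_i^ℓ, so α_err = S_1/S_0.
  S_0^{−1} = 6^{−1} = 2 (mod 11), so α_err = 7·2 = 14 ≡ 3 = α_2. Error position i = 2.
  Consistency check: S_2/S_1 = 10·8 = 80 ≡ 3 = α_err ✓ (single-error assumption holds).
Step 4: error magnitude e = S_0/v_2 = S_0·∏_{j≠2}(α_2 − α_j) = 6·1 = 6 ≡ 6 (mod 11).
Step 5: correct position 2: c_2 = r_2 − e = 3 − 6 ≡ 8 (mod 11). Hence c = [5, 8, 3, 1, 9].
  Check: interpolating c through the α_i gives m(x) = 2 + 2·x (degree < 2) with m(α_i) = c_i for every i, so c is indeed a codeword.


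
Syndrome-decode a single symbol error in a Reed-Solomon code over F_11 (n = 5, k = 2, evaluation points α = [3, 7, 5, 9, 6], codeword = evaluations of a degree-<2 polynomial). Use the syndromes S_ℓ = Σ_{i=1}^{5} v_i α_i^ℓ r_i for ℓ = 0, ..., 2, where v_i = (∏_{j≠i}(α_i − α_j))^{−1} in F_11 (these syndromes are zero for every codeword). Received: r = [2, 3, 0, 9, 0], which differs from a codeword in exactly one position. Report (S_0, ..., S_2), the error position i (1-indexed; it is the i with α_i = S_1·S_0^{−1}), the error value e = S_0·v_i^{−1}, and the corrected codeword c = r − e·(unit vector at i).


S = (6, 8, 7), error at position 3, error magnitude e = 3, c = [2, 3, 8, 9, 0].

Step 1: column multipliers v_i = (∏_{j≠i}(α_i − α_j))^{−1} mod 11.
  i = 1 (α = 3): (3−7)(3−5)(3−9)(3−6) = (−4)·(−2)·(−6)·(−3) = 144 ≡ 1, so v_1 = 1^{−1} = 1 (mod 11).
  i = 2 (α = 7): (7−3)(7−5)(7−9)(7−6) = 4·2·(−2)·1 = −16 ≡ 6, so v_2 = 6^{−1} = 2 (mod 11).
  i = 3 (α = 5): (5−3)(5−7)(5−9)(5−6) = 2·(−2)·(−4)·(−1) = −16 ≡ 6, so v_3 = 6^{−1} = 2 (mod 11).
  i = 4 (α = 9): (9−3)(9−7)(9−5)(9−6) = 6·2·4·3 = 144 ≡ 1, so v_4 = 1^{−1} = 1 (mod 11).
  i = 5 (α = 6): (6−3)(6−7)(6−5)(6−9) = 3·(−1)·1·(−3) = 9 ≡ 9, so v_5 = 9^{−1} = 5 (mod 11).
  v = [1, 2, 2, 1, 5].
Step 2: syndromes of r = [2, 3, 0, 9, 0] (all sums mod 11).
  S_0 = Σ v_i r_i = 1·2 + 2·3 + 2·0 + 1·9 + 5·0 = 17 ≡ 6.
  S_1 = Σ v_i α_i r_i = 1·3·2 + 2·7·3 + 2·5·0 + 1·9·9 + 5·6·0 = 129 ≡ 8.
  α_i^2 mod 11 = [9, 5, 3, 4, 3].
  S_2 = Σ v_i α_i^2 r_i = 1·9·2 + 2·5·3 + 2·3·0 + 1·4·9 + 5·3·0 = 84 ≡ 7.
  S = (6, 8, 7) ≠ 0, so r is not a codeword (an error is present).
Step 3: locate the error. For a single error e at position i, S_ℓ = v_i·e·α_i^ℓ, so α_err = S_1/S_0.
  S_0^{−1} = 6^{−1} = 2 (mod 11), so α_err = 8·2 = 16 ≡ 5 = α_3. Error position i = 3.
  Consistency check: S_2/S_1 = 7·7 = 49 ≡ 5 = α_err ✓ (single-error assumption holds).
Step 4: error magnitude e = S_0/v_3 = S_0·∏_{j≠3}(α_3 − α_j) = 6·6 = 36 ≡ 3 (mod 11).
Step 5: correct position 3: c_3 = r_3 − e = 0 − 3 ≡ 8 (mod 11). Hence c = [2, 3, 8, 9, 0].
  Check: interpolating c through the α_i gives m(x) = 4 + 3·x (degree < 2) with m(α_i) = c_i for every i, so c is indeed a codeword.


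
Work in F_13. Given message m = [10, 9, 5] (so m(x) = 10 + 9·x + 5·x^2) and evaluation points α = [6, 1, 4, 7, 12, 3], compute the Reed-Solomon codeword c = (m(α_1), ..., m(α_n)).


c = [10, 11, 9, 6, 6, 4]

Message polynomial: m(x) = 10 + 9·x + 5·x^2 (mod 13).
For each evaluation point α_i, compute m(α_i) mod 13:
  α_1 = 6: Horner steps 5 → 0 → 10, so m(6) = 10.
  α_2 = 1: Horner steps 5 → 1 → 11, so m(1) = 11.
  α_3 = 4: Horner steps 5 → 3 → 9, so m(4) = 9.
  α_4 = 7: Horner steps 5 → 5 → 6, so m(7) = 6.
  α_5 = 12: Horner steps 5 → 4 → 6, so m(12) = 6.
  α_6 = 3: Horner steps 5 → 11 → 4, so m(3) = 4.
Codeword c = [10, 11, 9, 6, 6, 4] ∈ F_13^6.


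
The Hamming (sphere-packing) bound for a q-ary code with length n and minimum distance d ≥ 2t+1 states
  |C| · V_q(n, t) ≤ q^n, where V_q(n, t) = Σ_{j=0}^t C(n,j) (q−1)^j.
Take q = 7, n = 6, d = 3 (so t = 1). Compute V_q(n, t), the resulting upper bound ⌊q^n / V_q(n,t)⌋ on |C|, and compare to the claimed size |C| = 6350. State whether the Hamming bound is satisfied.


V_q(n, t) = 37, q^n = 117649, Hamming bound = 3179, |C| = 6350 > bound (violated).

Step 1: Compute V_q(n, t) = Σ_{j=0}^1 C(n, j) (q−1)^j.
  j = 0: C(6,0)·(6)^0 = 1·1 = 1.
  j = 1: C(6,1)·(6)^1 = 6·6 = 36.
  V_q(n, t) = 1 + 36 = 37.
Step 2: q^n = 7^6 = 117649.
Step 3: Hamming bound ⌊q^n / V_q(n,t)⌋ = ⌊117649/37⌋ = 3179.
Step 4: Compare |C| = 6350 to 3179: violated.
The claimed |C| lies above the Hamming bound, so no 7-ary code of length 6 with d ≥ 3 can have 6350 codewords.


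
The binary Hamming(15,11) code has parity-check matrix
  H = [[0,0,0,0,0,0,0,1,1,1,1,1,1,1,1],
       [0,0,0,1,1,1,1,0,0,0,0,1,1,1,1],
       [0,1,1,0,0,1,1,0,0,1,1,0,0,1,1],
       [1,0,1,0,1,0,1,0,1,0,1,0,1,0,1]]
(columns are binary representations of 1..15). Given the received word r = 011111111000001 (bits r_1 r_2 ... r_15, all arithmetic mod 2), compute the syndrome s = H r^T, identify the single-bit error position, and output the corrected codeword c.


s = (1, 1, 1, 1)^T, error position = 15, corrected codeword c = 011111111000000

Compute s = H r^T mod 2 one row at a time:
  s_1 = 1 + 1 + 0 + 0 + 0 + 0 + 0 + 1 = 3 ≡ 1 (mod 2).
  s_2 = 1 + 1 + 1 + 1 + 0 + 0 + 0 + 1 = 5 ≡ 1 (mod 2).
  s_3 = 1 + 1 + 1 + 1 + 0 + 0 + 0 + 1 = 5 ≡ 1 (mod 2).
  s_4 = 0 + 1 + 1 + 1 + 1 + 0 + 0 + 1 = 5 ≡ 1 (mod 2).
s = (1, 1, 1, 1)^T — this equals column 15 of H (binary 1111), so error is at position 15.
Correct: flip bit 15 of r = 011111111000001 to get c = 011111111000000.
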